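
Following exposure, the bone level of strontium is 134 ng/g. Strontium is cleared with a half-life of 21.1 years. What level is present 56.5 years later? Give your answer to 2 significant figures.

21 ng/g

Number of half-lives: n = 56.5/21.1 ≈ 2.6777.
Remaining = 134 × (1/2)^2.6777 = 134 × 0.15629 ≈ 20.943 ng/g.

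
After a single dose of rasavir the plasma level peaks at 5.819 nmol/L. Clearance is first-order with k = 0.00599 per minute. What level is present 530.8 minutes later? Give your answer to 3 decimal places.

0.242 nmol/L

t½ = ln 2 / k = 0.69315 / 0.00599 ≈ 115.72 minutes.
Number of half-lives: n = 530.8/115.72 ≈ 4.587.
Remaining = 5.819 × (1/2)^4.587 = 5.819 × 0.041607 ≈ 0.24211 nmol/L.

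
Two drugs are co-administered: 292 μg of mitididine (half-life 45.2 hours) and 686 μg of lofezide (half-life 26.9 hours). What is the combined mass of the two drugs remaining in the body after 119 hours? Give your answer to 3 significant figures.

79.0 μg

mitididine: 292 × (1/2)^(119/45.2) = 292 × (1/2)^2.6327 ≈ 47.081 μg.
lofezide: 686 × (1/2)^(119/26.9) = 686 × (1/2)^4.4238 ≈ 31.962 μg.
Total = 47.081 + 31.962 ≈ 79.043 μg.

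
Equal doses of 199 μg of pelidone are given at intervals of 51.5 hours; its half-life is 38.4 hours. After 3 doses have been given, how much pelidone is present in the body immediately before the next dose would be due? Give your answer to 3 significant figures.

The 3 doses were given 154.5, 103, 51.5 hours ago.
Total = 199·(1/2)^(154.5/38.4) + 199·(1/2)^(103/38.4) + 199·(1/2)^(51.5/38.4)
      = 12.237 + 31.003 + 78.547 ≈ 121.79 μg.

122 μg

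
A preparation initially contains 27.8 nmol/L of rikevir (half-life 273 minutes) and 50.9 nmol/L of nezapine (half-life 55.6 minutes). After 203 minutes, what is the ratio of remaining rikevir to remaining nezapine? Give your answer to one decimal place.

rikevir: 27.8 × (1/2)^(203/273) = 27.8 × (1/2)^0.74359 ≈ 16.604 nmol/L.
nezapine: 50.9 × (1/2)^(203/55.6) = 50.9 × (1/2)^3.6511 ≈ 4.0517 nmol/L.
Ratio ≈ 16.604 / 4.0517 ≈ 4.098.

4.1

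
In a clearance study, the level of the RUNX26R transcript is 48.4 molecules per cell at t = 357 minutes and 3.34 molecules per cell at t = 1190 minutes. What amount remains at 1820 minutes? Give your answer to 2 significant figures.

Over Δt = 1190 − 357 = 833 minutes, the level fell by a factor of 48.4/3.34 ≈ 14.491.
n = log₂(14.491) ≈ 3.8571 half-lives, so t½ = 833/3.8571 ≈ 215.97 minutes.
From t = 1190 to t = 1820: 3.34 × (1/2)^((1820−1190)/215.97) ≈ 0.44219 molecules per cell.

0.44 molecules per cell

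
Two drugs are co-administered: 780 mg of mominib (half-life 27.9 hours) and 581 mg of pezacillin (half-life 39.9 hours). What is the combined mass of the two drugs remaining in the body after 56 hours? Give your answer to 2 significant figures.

410 mg

mominib: 780 × (1/2)^(56/27.9) = 780 × (1/2)^2.0072 ≈ 194.03 mg.
pezacillin: 581 × (1/2)^(56/39.9) = 581 × (1/2)^1.4035 ≈ 219.62 mg.
Total = 194.03 + 219.62 ≈ 413.66 mg.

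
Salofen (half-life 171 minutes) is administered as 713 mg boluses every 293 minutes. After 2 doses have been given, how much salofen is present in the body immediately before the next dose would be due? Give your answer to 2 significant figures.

The 2 doses were given 586, 293 minutes ago.
Total = 713·(1/2)^(586/171) + 713·(1/2)^(293/171)
      = 66.296 + 217.42 ≈ 283.71 mg.

280 mg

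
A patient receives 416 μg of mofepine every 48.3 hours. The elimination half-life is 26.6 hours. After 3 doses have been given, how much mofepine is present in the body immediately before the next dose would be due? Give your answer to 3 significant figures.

161 μg

The 3 doses were given 144.9, 96.6, 48.3 hours ago.
Total = 416·(1/2)^(144.9/26.6) + 416·(1/2)^(96.6/26.6) + 416·(1/2)^(48.3/26.6)
      = 9.5339 + 33.564 + 118.16 ≈ 161.26 μg.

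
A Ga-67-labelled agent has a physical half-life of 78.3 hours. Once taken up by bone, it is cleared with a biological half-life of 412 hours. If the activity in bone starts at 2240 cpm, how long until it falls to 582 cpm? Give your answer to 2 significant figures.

130 hours

1/t_eff = 1/t_phys + 1/t_biol = 1/78.3 + 1/412 = 0.015199 per hour.
t_eff = 78.3 × 412 / (78.3 + 412) ≈ 65.796 hours.
n = log₂(2240/582) ≈ 1.9444; t = 1.9444 × 65.796 ≈ 127.93 hours.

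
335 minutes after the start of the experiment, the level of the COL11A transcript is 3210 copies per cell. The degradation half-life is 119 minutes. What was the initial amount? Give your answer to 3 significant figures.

Number of half-lives elapsed: n = 335/119 ≈ 2.8151.
A₀ = A × 2^n = 3210 × 2^2.8151 = 3210 × 7.0378 ≈ 22591 copies per cell.

22600 copies per cell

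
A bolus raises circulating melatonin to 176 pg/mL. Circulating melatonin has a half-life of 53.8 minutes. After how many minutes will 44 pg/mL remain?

107.6 minutes

44/176 = 1/4, so 2 half-lives have elapsed.
t = 2 × 53.8 = 107.6 minutes.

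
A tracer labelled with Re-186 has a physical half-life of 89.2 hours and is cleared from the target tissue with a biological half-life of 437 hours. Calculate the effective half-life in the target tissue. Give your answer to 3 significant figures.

1/t_eff = 1/t_phys + 1/t_biol = 1/89.2 + 1/437 = 0.013499 per hour.
t_eff = 89.2 × 437 / (89.2 + 437) ≈ 74.079 hours.

74.1 hours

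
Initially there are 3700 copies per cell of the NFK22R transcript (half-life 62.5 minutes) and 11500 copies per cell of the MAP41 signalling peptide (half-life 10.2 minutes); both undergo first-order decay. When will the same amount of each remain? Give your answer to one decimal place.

Set 3700·(1/2)^(t/62.5) = 11500·(1/2)^(t/10.2).
Taking log₂: log₂(3700/11500) = t·(1/62.5 − 1/10.2).
log₂(0.32174) = -1.636; 1/62.5 − 1/10.2 = -0.082039.
t = -1.636 / -0.082039 ≈ 19.942 minutes.

19.9 minutes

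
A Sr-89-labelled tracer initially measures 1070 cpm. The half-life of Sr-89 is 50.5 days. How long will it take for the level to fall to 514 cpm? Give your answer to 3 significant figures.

53.4 days

Fraction remaining = 514/1070 ≈ 0.48037.
n = log₂(1070/514) = ln(2.0817)/ln 2 ≈ 1.0578 half-lives.
t = n × t½ = 1.0578 × 50.5 ≈ 53.417 days.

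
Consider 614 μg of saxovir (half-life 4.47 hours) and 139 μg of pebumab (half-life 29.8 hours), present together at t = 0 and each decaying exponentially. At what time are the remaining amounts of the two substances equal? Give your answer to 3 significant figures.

11.3 hours

Set 614·(1/2)^(t/4.47) = 139·(1/2)^(t/29.8).
Taking log₂: log₂(614/139) = t·(1/4.47 − 1/29.8).
log₂(4.4173) = 2.1432; 1/4.47 − 1/29.8 = 0.19016.
t = 2.1432 / 0.19016 ≈ 11.27 hours.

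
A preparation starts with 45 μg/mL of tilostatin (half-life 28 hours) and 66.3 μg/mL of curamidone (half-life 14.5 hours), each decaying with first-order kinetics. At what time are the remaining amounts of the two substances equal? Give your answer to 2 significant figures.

17 hours

Set 45·(1/2)^(t/28) = 66.3·(1/2)^(t/14.5).
Taking log₂: log₂(45/66.3) = t·(1/28 − 1/14.5).
log₂(0.67873) = -0.55908; 1/28 − 1/14.5 = -0.033251.
t = -0.55908 / -0.033251 ≈ 16.814 hours.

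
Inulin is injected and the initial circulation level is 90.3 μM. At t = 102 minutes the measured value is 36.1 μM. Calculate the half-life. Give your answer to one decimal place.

A/A₀ = 36.1/90.3 ≈ 0.39978.
n = log₂(2.5014) ≈ 1.3227 half-lives elapsed in 102 minutes.
t½ = 102/1.3227 ≈ 77.113 minutes.

77.1 minutes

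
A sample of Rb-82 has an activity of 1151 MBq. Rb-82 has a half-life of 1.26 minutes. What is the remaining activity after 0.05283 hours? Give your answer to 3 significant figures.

Convert the elapsed time: 0.05283 hours = 3.1698 minutes.
Number of half-lives: n = 3.1698/1.26 ≈ 2.5157.
Remaining = 1151 × (1/2)^2.5157 = 1151 × 0.17486 ≈ 201.27 MBq.

201 MBq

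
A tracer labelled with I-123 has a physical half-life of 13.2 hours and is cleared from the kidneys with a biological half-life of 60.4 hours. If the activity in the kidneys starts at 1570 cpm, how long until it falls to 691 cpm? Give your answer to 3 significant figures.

1/t_eff = 1/t_phys + 1/t_biol = 1/13.2 + 1/60.4 = 0.092314 per hour.
t_eff = 13.2 × 60.4 / (13.2 + 60.4) ≈ 10.833 hours.
n = log₂(1570/691) ≈ 1.184; t = 1.184 × 10.833 ≈ 12.826 hours.

12.8 hours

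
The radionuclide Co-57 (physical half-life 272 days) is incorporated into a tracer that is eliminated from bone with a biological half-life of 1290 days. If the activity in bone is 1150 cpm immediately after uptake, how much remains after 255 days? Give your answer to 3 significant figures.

1/t_eff = 1/t_phys + 1/t_biol = 1/272 + 1/1290 = 0.0044517 per day.
t_eff = 272 × 1290 / (272 + 1290) ≈ 224.64 days.
Remaining = 1150 × (1/2)^(255/224.64) = 1150 × (1/2)^1.1352 ≈ 523.57 cpm.

524 cpm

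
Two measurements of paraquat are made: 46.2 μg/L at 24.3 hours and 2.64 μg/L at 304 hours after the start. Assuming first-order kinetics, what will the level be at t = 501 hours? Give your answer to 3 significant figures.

Over Δt = 304 − 24.3 = 279.7 hours, the level fell by a factor of 46.2/2.64 ≈ 17.5.
n = log₂(17.5) ≈ 4.1293 half-lives, so t½ = 279.7/4.1293 ≈ 67.736 hours.
From t = 304 to t = 501: 2.64 × (1/2)^((501−304)/67.736) ≈ 0.35164 μg/L.

0.352 μg/L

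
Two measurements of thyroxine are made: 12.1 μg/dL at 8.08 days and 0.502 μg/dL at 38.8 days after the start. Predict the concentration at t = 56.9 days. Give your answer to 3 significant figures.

0.0770 μg/dL

Over Δt = 38.8 − 8.08 = 30.72 days, the level fell by a factor of 12.1/0.502 ≈ 24.104.
n = log₂(24.104) ≈ 4.5912 half-lives, so t½ = 30.72/4.5912 ≈ 6.6911 days.
From t = 38.8 to t = 56.9: 0.502 × (1/2)^((56.9−38.8)/6.6911) ≈ 0.076982 μg/dL.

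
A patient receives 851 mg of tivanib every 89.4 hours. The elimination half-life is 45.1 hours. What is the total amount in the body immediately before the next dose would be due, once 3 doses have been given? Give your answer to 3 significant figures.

The 3 doses were given 268.2, 178.8, 89.4 hours ago.
Total = 851·(1/2)^(268.2/45.1) + 851·(1/2)^(178.8/45.1) + 851·(1/2)^(89.4/45.1)
      = 13.796 + 54.512 + 215.38 ≈ 283.69 mg.

284 mg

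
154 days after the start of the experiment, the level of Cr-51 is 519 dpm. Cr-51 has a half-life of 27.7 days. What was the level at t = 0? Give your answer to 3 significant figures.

24500 dpm

Number of half-lives elapsed: n = 154/27.7 ≈ 5.5596.
A₀ = A × 2^n = 519 × 2^5.5596 = 519 × 47.162 ≈ 24477 dpm.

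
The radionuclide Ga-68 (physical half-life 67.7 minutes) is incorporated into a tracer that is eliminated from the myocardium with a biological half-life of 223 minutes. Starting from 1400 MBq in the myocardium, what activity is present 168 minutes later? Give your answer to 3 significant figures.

1/t_eff = 1/t_phys + 1/t_biol = 1/67.7 + 1/223 = 0.019255 per minute.
t_eff = 67.7 × 223 / (67.7 + 223) ≈ 51.934 minutes.
Remaining = 1400 × (1/2)^(168/51.934) = 1400 × (1/2)^3.2349 ≈ 148.71 MBq.

149 MBq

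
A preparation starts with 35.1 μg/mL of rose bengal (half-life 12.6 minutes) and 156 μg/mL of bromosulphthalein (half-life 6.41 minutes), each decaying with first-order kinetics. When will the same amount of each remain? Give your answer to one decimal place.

Set 35.1·(1/2)^(t/12.6) = 156·(1/2)^(t/6.41).
Taking log₂: log₂(35.1/156) = t·(1/12.6 − 1/6.41).
log₂(0.225) = -2.152; 1/12.6 − 1/6.41 = -0.076641.
t = -2.152 / -0.076641 ≈ 28.079 minutes.

28.1 minutes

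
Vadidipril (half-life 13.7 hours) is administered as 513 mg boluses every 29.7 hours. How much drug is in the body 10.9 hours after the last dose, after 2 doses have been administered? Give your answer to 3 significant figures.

The 2 doses were given 40.6, 10.9 hours ago.
Total = 513·(1/2)^(40.6/13.7) + 513·(1/2)^(10.9/13.7)
      = 65.768 + 295.54 ≈ 361.3 mg.

361 mg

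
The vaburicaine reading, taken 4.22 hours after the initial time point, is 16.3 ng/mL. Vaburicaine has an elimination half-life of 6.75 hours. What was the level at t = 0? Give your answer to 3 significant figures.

25.1 ng/mL

Number of half-lives elapsed: n = 4.22/6.75 ≈ 0.62519.
A₀ = A × 2^n = 16.3 × 2^0.62519 = 16.3 × 1.5424 ≈ 25.141 ng/mL.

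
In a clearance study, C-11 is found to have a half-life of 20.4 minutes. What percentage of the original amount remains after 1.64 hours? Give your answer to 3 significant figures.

3.53%

1.64 hours = 98.4 minutes.
n = 98.4/20.4 ≈ 4.8235 half-lives.
Fraction remaining = (1/2)^4.8235 ≈ 0.035316, i.e. 3.5316%.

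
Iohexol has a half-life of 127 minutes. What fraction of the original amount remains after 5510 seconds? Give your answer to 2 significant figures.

5510 seconds = 91.8333 minutes.
n = 91.8333/127 ≈ 0.7231 half-lives.
Fraction remaining = (1/2)^0.7231 ≈ 0.6058.

0.61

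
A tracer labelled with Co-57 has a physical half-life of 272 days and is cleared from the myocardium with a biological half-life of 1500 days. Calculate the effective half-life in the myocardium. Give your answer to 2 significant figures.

230 days

1/t_eff = 1/t_phys + 1/t_biol = 1/272 + 1/1500 = 0.0043431 per day.
t_eff = 272 × 1500 / (272 + 1500) ≈ 230.25 days.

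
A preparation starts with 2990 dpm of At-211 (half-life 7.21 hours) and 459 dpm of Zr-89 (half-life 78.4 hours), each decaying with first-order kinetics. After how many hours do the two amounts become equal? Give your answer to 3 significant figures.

Set 2990·(1/2)^(t/7.21) = 459·(1/2)^(t/78.4).
Taking log₂: log₂(2990/459) = t·(1/7.21 − 1/78.4).
log₂(6.5142) = 2.7036; 1/7.21 − 1/78.4 = 0.12594.
t = 2.7036 / 0.12594 ≈ 21.467 hours.

21.5 hours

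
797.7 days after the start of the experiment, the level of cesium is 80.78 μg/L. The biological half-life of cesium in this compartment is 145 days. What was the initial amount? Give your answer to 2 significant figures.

3700 μg/L

Number of half-lives elapsed: n = 797.7/145 ≈ 5.5014.
A₀ = A × 2^n = 80.78 × 2^5.5014 = 80.78 × 45.298 ≈ 3659.2 μg/L.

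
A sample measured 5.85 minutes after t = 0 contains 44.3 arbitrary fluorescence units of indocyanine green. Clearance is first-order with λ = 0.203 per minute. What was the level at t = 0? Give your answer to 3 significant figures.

145 arbitrary fluorescence units

t½ = ln 2 / λ = 0.69315 / 0.203 ≈ 3.4145 minutes.
Number of half-lives elapsed: n = 5.85/3.4145 ≈ 1.7133.
A₀ = A × 2^n = 44.3 × 2^1.7133 = 44.3 × 3.279 ≈ 145.26 arbitrary fluorescence units.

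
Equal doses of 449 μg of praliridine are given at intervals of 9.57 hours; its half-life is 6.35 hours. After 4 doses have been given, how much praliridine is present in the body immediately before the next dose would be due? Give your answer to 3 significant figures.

The 4 doses were given 38.28, 28.71, 19.14, 9.57 hours ago.
Total = 449·(1/2)^(38.28/6.35) + 449·(1/2)^(28.71/6.35) + 449·(1/2)^(19.14/6.35) + 449·(1/2)^(9.57/6.35)
      = 6.8791 + 19.553 + 55.576 + 157.97 ≈ 239.98 μg.

240 μg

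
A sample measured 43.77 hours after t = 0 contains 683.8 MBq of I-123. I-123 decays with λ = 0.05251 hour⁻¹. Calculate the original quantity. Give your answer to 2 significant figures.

t½ = ln 2 / λ = 0.69315 / 0.05251 ≈ 13.2 hours.
Number of half-lives elapsed: n = 43.77/13.2 ≈ 3.3158.
A₀ = A × 2^n = 683.8 × 2^3.3158 = 683.8 × 9.9579 ≈ 6809.2 MBq.

6800 MBq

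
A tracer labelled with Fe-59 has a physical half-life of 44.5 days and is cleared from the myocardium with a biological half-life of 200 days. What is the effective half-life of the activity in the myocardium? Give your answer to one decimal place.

1/t_eff = 1/t_phys + 1/t_biol = 1/44.5 + 1/200 = 0.027472 per day.
t_eff = 44.5 × 200 / (44.5 + 200) ≈ 36.401 days.

36.4 days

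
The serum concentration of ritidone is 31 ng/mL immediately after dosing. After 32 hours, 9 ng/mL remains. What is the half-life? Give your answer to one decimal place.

A/A₀ = 9/31 ≈ 0.29032.
n = log₂(3.4444) ≈ 1.7843 half-lives elapsed in 32 hours.
t½ = 32/1.7843 ≈ 17.934 hours.

17.9 hours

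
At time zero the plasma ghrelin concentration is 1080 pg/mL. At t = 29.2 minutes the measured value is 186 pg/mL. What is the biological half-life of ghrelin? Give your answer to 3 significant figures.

11.5 minutes

A/A₀ = 186/1080 ≈ 0.17222.
n = log₂(5.8065) ≈ 2.5377 half-lives elapsed in 29.2 minutes.
t½ = 29.2/2.5377 ≈ 11.507 minutes.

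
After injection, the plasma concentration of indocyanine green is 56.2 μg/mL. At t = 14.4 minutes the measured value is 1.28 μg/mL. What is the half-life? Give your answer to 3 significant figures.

A/A₀ = 1.28/56.2 ≈ 0.022776.
n = log₂(43.906) ≈ 5.4564 half-lives elapsed in 14.4 minutes.
t½ = 14.4/5.4564 ≈ 2.6391 minutes.

2.64 minutes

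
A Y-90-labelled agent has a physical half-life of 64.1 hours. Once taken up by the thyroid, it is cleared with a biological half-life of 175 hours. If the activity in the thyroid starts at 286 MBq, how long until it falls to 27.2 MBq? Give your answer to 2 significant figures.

160 hours

1/t_eff = 1/t_phys + 1/t_biol = 1/64.1 + 1/175 = 0.021315 per hour.
t_eff = 64.1 × 175 / (64.1 + 175) ≈ 46.916 hours.
n = log₂(286/27.2) ≈ 3.3943; t = 3.3943 × 46.916 ≈ 159.25 hours.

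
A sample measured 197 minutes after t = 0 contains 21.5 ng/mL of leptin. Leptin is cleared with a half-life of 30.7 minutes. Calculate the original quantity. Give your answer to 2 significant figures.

1800 ng/mL

Number of half-lives elapsed: n = 197/30.7 ≈ 6.4169.
A₀ = A × 2^n = 21.5 × 2^6.4169 = 21.5 × 85.446 ≈ 1837.1 ng/mL.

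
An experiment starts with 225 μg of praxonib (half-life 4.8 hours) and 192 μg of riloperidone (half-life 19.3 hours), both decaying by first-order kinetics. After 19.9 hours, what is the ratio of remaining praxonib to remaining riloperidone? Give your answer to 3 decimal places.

praxonib: 225 × (1/2)^(19.9/4.8) = 225 × (1/2)^4.1458 ≈ 12.71 μg.
riloperidone: 192 × (1/2)^(19.9/19.3) = 192 × (1/2)^1.0311 ≈ 93.953 μg.
Ratio ≈ 12.71 / 93.953 ≈ 0.13528.

0.135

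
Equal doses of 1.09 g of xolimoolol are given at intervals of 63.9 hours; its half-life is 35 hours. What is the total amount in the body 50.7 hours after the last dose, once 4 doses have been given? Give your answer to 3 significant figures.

The 4 doses were given 242.4, 178.5, 114.6, 50.7 hours ago.
Total = 1.09·(1/2)^(242.4/35) + 1.09·(1/2)^(178.5/35) + 1.09·(1/2)^(114.6/35) + 1.09·(1/2)^(50.7/35)
      = 0.0089656 + 0.031781 + 0.11266 + 0.39936 ≈ 0.55277 g.

0.553 g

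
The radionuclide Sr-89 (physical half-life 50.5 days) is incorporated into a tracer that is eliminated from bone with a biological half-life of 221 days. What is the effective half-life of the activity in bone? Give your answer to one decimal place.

41.1 days

1/t_eff = 1/t_phys + 1/t_biol = 1/50.5 + 1/221 = 0.024327 per day.
t_eff = 50.5 × 221 / (50.5 + 221) ≈ 41.107 days.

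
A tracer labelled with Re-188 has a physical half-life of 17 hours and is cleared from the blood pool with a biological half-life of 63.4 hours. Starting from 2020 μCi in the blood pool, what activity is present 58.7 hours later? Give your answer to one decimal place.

1/t_eff = 1/t_phys + 1/t_biol = 1/17 + 1/63.4 = 0.074596 per hour.
t_eff = 17 × 63.4 / (17 + 63.4) ≈ 13.405 hours.
Remaining = 2020 × (1/2)^(58.7/13.405) = 2020 × (1/2)^4.3788 ≈ 97.095 μCi.

97.1 μCi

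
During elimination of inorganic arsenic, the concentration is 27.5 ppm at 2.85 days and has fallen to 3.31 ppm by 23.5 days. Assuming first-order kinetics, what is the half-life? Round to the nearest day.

Over Δt = 23.5 − 2.85 = 20.65 days, the level fell by a factor of 27.5/3.31 ≈ 8.3082.
n = log₂(8.3082) ≈ 3.0545 half-lives, so t½ = 20.65/3.0545 ≈ 6.7605 days.

7 days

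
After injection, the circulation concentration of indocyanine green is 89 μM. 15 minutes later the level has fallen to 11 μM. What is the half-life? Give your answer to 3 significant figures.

4.97 minutes

A/A₀ = 11/89 ≈ 0.1236.
n = log₂(8.0909) ≈ 3.0163 half-lives elapsed in 15 minutes.
t½ = 15/3.0163 ≈ 4.973 minutes.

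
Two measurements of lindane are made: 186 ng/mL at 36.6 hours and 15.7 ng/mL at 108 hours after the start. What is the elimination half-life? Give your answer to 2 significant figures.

20 hours

Over Δt = 108 − 36.6 = 71.4 hours, the level fell by a factor of 186/15.7 ≈ 11.847.
n = log₂(11.847) ≈ 3.5665 half-lives, so t½ = 71.4/3.5665 ≈ 20.02 hours.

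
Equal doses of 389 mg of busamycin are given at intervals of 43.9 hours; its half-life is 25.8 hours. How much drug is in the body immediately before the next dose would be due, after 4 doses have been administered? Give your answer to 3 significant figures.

The 4 doses were given 175.6, 131.7, 87.8, 43.9 hours ago.
Total = 389·(1/2)^(175.6/25.8) + 389·(1/2)^(131.7/25.8) + 389·(1/2)^(87.8/25.8) + 389·(1/2)^(43.9/25.8)
      = 3.476 + 11.306 + 36.772 + 119.6 ≈ 171.15 mg.

171 mg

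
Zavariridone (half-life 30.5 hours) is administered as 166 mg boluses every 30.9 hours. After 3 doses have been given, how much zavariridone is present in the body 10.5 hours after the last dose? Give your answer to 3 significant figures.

228 mg

The 3 doses were given 72.3, 41.4, 10.5 hours ago.
Total = 166·(1/2)^(72.3/30.5) + 166·(1/2)^(41.4/30.5) + 166·(1/2)^(10.5/30.5)
      = 32.101 + 64.788 + 130.76 ≈ 227.65 mg.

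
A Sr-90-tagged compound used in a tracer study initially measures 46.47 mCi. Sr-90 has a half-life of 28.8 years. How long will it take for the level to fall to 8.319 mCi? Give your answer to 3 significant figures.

71.5 years

Fraction remaining = 8.319/46.47 ≈ 0.17902.
n = log₂(46.47/8.319) = ln(5.586)/ln 2 ≈ 2.4818 half-lives.
t = n × t½ = 2.4818 × 28.8 ≈ 71.476 years.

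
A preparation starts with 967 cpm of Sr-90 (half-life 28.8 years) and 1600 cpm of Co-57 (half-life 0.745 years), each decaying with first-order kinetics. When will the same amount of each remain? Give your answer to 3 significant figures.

Set 967·(1/2)^(t/28.8) = 1600·(1/2)^(t/0.745).
Taking log₂: log₂(967/1600) = t·(1/28.8 − 1/0.745).
log₂(0.60437) = -0.72648; 1/28.8 − 1/0.745 = -1.3076.
t = -0.72648 / -1.3076 ≈ 0.5556 years.

0.556 years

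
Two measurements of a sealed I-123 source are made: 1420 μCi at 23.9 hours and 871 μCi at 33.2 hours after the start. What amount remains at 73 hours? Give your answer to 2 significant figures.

110 μCi

Over Δt = 33.2 − 23.9 = 9.3 hours, the level fell by a factor of 1420/871 ≈ 1.6303.
n = log₂(1.6303) ≈ 0.70515 half-lives, so t½ = 9.3/0.70515 ≈ 13.189 hours.
From t = 33.2 to t = 73: 871 × (1/2)^((73−33.2)/13.189) ≈ 107.55 μCi.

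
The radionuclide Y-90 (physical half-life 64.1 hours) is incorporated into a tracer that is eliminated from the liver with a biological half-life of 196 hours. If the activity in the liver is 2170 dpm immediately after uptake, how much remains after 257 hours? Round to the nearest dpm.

54 dpm

1/t_eff = 1/t_phys + 1/t_biol = 1/64.1 + 1/196 = 0.020703 per hour.
t_eff = 64.1 × 196 / (64.1 + 196) ≈ 48.303 hours.
Remaining = 2170 × (1/2)^(257/48.303) = 2170 × (1/2)^5.3206 ≈ 54.301 dpm.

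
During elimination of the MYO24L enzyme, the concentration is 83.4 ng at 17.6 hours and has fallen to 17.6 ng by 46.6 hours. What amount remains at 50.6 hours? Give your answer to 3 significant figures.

Over Δt = 46.6 − 17.6 = 29 hours, the level fell by a factor of 83.4/17.6 ≈ 4.7386.
n = log₂(4.7386) ≈ 2.2445 half-lives, so t½ = 29/2.2445 ≈ 12.921 hours.
From t = 46.6 to t = 50.6: 17.6 × (1/2)^((50.6−46.6)/12.921) ≈ 14.201 ng.

14.2 ng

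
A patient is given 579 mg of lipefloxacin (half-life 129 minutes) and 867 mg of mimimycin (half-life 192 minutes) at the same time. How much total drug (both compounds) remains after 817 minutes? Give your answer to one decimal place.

lipefloxacin: 579 × (1/2)^(817/129) = 579 × (1/2)^6.3333 ≈ 7.1805 mg.
mimimycin: 867 × (1/2)^(817/192) = 867 × (1/2)^4.2552 ≈ 45.402 mg.
Total = 7.1805 + 45.402 ≈ 52.582 mg.

52.6 mg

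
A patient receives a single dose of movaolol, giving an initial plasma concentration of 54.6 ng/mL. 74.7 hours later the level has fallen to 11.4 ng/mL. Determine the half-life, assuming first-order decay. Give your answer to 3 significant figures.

33.1 hours

A/A₀ = 11.4/54.6 ≈ 0.20879.
n = log₂(4.7895) ≈ 2.2599 half-lives elapsed in 74.7 hours.
t½ = 74.7/2.2599 ≈ 33.055 hours.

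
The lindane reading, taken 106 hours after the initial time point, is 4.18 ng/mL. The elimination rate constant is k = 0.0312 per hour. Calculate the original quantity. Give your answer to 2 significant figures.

t½ = ln 2 / k = 0.69315 / 0.0312 ≈ 22.216 hours.
Number of half-lives elapsed: n = 106/22.216 ≈ 4.7713.
A₀ = A × 2^n = 4.18 × 2^4.7713 = 4.18 × 27.309 ≈ 114.15 ng/mL.

110 ng/mL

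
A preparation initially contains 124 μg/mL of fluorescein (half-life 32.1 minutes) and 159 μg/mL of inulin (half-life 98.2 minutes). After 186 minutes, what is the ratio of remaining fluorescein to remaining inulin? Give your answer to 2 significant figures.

0.052

fluorescein: 124 × (1/2)^(186/32.1) = 124 × (1/2)^5.7944 ≈ 2.2343 μg/mL.
inulin: 159 × (1/2)^(186/98.2) = 159 × (1/2)^1.8941 ≈ 42.778 μg/mL.
Ratio ≈ 2.2343 / 42.778 ≈ 0.05223.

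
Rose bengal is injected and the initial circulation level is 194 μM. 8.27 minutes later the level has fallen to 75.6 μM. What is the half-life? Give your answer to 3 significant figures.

A/A₀ = 75.6/194 ≈ 0.38969.
n = log₂(2.5661) ≈ 1.3596 half-lives elapsed in 8.27 minutes.
t½ = 8.27/1.3596 ≈ 6.0827 minutes.

6.08 minutes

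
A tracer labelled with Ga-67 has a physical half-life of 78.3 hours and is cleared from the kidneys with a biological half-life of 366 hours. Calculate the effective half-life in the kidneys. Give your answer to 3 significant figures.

1/t_eff = 1/t_phys + 1/t_biol = 1/78.3 + 1/366 = 0.015504 per hour.
t_eff = 78.3 × 366 / (78.3 + 366) ≈ 64.501 hours.

64.5 hours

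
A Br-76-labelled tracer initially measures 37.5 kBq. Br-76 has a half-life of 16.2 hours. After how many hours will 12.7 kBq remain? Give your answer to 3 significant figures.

25.3 hours

Fraction remaining = 12.7/37.5 ≈ 0.33867.
n = log₂(37.5/12.7) = ln(2.9528)/ln 2 ≈ 1.5621 half-lives.
t = n × t½ = 1.5621 × 16.2 ≈ 25.305 hours.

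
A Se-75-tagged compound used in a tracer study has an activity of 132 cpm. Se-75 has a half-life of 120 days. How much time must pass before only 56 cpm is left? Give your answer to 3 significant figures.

148 days

Fraction remaining = 56/132 ≈ 0.42424.
n = log₂(132/56) = ln(2.3571)/ln 2 ≈ 1.237 half-lives.
t = n × t½ = 1.237 × 120 ≈ 148.44 days.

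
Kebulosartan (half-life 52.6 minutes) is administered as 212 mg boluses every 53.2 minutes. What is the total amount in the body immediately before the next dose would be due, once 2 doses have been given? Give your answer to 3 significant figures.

157 mg

The 2 doses were given 106.4, 53.2 minutes ago.
Total = 212·(1/2)^(106.4/52.6) + 212·(1/2)^(53.2/52.6)
      = 52.168 + 105.17 ≈ 157.33 mg.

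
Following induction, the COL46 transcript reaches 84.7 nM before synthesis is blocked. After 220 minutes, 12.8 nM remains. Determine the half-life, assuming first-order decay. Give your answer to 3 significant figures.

80.7 minutes

A/A₀ = 12.8/84.7 ≈ 0.15112.
n = log₂(6.6172) ≈ 2.7262 half-lives elapsed in 220 minutes.
t½ = 220/2.7262 ≈ 80.698 minutes.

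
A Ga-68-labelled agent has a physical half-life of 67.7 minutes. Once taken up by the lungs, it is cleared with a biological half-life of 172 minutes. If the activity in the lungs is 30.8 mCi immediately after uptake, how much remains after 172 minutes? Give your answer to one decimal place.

2.6 mCi

1/t_eff = 1/t_phys + 1/t_biol = 1/67.7 + 1/172 = 0.020585 per minute.
t_eff = 67.7 × 172 / (67.7 + 172) ≈ 48.579 minutes.
Remaining = 30.8 × (1/2)^(172/48.579) = 30.8 × (1/2)^3.5406 ≈ 2.6468 mCi.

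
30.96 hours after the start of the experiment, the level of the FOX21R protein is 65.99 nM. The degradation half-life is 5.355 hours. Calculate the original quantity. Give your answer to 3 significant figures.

3630 nM

Number of half-lives elapsed: n = 30.96/5.355 ≈ 5.7815.
A₀ = A × 2^n = 65.99 × 2^5.7815 = 65.99 × 55.006 ≈ 3629.8 nM.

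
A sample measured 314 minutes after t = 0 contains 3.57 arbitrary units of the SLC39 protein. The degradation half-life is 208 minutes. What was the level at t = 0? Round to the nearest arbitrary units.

10 arbitrary units

Number of half-lives elapsed: n = 314/208 ≈ 1.5096.
A₀ = A × 2^n = 3.57 × 2^1.5096 = 3.57 × 2.8473 ≈ 10.165 arbitrary units.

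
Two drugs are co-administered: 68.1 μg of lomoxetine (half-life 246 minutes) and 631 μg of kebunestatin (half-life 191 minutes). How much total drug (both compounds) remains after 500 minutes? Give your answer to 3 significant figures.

lomoxetine: 68.1 × (1/2)^(500/246) = 68.1 × (1/2)^2.0325 ≈ 16.646 μg.
kebunestatin: 631 × (1/2)^(500/191) = 631 × (1/2)^2.6178 ≈ 102.8 μg.
Total = 16.646 + 102.8 ≈ 119.45 μg.

119 μg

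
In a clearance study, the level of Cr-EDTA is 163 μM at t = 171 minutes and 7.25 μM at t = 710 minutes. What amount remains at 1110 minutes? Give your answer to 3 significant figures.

0.720 μM

Over Δt = 710 − 171 = 539 minutes, the level fell by a factor of 163/7.25 ≈ 22.483.
n = log₂(22.483) ≈ 4.4907 half-lives, so t½ = 539/4.4907 ≈ 120.02 minutes.
From t = 710 to t = 1110: 7.25 × (1/2)^((1110−710)/120.02) ≈ 0.71963 μM.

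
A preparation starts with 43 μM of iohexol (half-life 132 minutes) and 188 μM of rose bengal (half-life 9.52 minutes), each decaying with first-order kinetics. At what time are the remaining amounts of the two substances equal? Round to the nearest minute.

22 minutes

Set 43·(1/2)^(t/132) = 188·(1/2)^(t/9.52).
Taking log₂: log₂(43/188) = t·(1/132 − 1/9.52).
log₂(0.22872) = -2.1283; 1/132 − 1/9.52 = -0.097466.
t = -2.1283 / -0.097466 ≈ 21.837 minutes.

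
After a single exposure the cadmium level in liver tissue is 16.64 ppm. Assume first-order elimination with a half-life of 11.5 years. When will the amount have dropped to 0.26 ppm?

0.26/16.64 = 1/64, so 6 half-lives have elapsed.
t = 6 × 11.5 = 69 years.

69 years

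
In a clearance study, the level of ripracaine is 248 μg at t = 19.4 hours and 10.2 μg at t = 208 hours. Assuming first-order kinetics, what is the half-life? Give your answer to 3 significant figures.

41.0 hours

Over Δt = 208 − 19.4 = 188.6 hours, the level fell by a factor of 248/10.2 ≈ 24.314.
n = log₂(24.314) ≈ 4.6037 half-lives, so t½ = 188.6/4.6037 ≈ 40.967 hours.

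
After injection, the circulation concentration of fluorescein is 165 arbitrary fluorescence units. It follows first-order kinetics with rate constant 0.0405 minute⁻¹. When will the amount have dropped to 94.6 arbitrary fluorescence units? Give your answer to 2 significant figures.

t½ = ln 2 / k = 0.69315 / 0.0405 ≈ 17.115 minutes.
Fraction remaining = 94.6/165 ≈ 0.57333.
n = log₂(165/94.6) = ln(1.7442)/ln 2 ≈ 0.80255 half-lives.
t = n × t½ = 0.80255 × 17.115 ≈ 13.736 minutes.

14 minutes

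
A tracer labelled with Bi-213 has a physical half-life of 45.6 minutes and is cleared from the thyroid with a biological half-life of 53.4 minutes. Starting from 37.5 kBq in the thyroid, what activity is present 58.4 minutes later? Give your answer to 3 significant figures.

1/t_eff = 1/t_phys + 1/t_biol = 1/45.6 + 1/53.4 = 0.040656 per minute.
t_eff = 45.6 × 53.4 / (45.6 + 53.4) ≈ 24.596 minutes.
Remaining = 37.5 × (1/2)^(58.4/24.596) = 37.5 × (1/2)^2.3743 ≈ 7.2324 kBq.

7.23 kBq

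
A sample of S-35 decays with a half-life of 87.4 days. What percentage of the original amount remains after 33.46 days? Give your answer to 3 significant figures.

n = 33.46/87.4 ≈ 0.38284 half-lives.
Fraction remaining = (1/2)^0.38284 ≈ 0.76693, i.e. 76.693%.

76.7%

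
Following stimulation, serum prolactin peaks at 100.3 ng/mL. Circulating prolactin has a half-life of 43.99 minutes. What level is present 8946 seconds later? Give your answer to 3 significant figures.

9.57 ng/mL

Convert the elapsed time: 8946 seconds = 149.1 minutes.
Number of half-lives: n = 149.1/43.99 ≈ 3.3894.
Remaining = 100.3 × (1/2)^3.3894 = 100.3 × 0.09543 ≈ 9.5717 ng/mL.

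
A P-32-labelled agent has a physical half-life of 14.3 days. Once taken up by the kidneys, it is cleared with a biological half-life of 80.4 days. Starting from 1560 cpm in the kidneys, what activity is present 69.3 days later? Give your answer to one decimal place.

1/t_eff = 1/t_phys + 1/t_biol = 1/14.3 + 1/80.4 = 0.082368 per day.
t_eff = 14.3 × 80.4 / (14.3 + 80.4) ≈ 12.141 days.
Remaining = 1560 × (1/2)^(69.3/12.141) = 1560 × (1/2)^5.7081 ≈ 29.841 cpm.

29.8 cpm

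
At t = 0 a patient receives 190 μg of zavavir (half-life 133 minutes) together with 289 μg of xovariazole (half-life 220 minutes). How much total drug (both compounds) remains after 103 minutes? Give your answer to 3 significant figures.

zavavir: 190 × (1/2)^(103/133) = 190 × (1/2)^0.77444 ≈ 111.08 μg.
xovariazole: 289 × (1/2)^(103/220) = 289 × (1/2)^0.46818 ≈ 208.91 μg.
Total = 111.08 + 208.91 ≈ 319.99 μg.

320 μg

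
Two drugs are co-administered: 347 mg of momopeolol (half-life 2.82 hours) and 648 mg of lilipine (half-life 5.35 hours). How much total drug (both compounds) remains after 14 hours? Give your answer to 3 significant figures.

117 mg

momopeolol: 347 × (1/2)^(14/2.82) = 347 × (1/2)^4.9645 ≈ 11.114 mg.
lilipine: 648 × (1/2)^(14/5.35) = 648 × (1/2)^2.6168 ≈ 105.64 mg.
Total = 11.114 + 105.64 ≈ 116.75 mg.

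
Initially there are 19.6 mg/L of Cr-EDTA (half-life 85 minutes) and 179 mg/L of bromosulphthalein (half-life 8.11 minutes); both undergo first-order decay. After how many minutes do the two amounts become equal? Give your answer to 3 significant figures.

Set 19.6·(1/2)^(t/85) = 179·(1/2)^(t/8.11).
Taking log₂: log₂(19.6/179) = t·(1/85 − 1/8.11).
log₂(0.1095) = -3.191; 1/85 − 1/8.11 = -0.11154.
t = -3.191 / -0.11154 ≈ 28.609 minutes.

28.6 minutes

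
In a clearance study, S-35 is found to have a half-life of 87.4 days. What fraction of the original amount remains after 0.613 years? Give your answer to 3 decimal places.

0.613 years = 223.745 days.
n = 223.745/87.4 ≈ 2.56 half-lives.
Fraction remaining = (1/2)^2.56 ≈ 0.16957.

0.170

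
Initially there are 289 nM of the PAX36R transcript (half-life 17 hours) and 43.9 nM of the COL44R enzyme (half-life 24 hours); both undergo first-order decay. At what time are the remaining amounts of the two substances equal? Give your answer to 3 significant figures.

Set 289·(1/2)^(t/17) = 43.9·(1/2)^(t/24).
Taking log₂: log₂(289/43.9) = t·(1/17 − 1/24).
log₂(6.5831) = 2.7188; 1/17 − 1/24 = 0.017157.
t = 2.7188 / 0.017157 ≈ 158.47 hours.

158 hours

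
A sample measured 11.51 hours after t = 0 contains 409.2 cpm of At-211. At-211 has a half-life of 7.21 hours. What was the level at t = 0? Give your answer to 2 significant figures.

1200 cpm

Number of half-lives elapsed: n = 11.51/7.21 ≈ 1.5964.
A₀ = A × 2^n = 409.2 × 2^1.5964 = 409.2 × 3.0239 ≈ 1237.4 cpm.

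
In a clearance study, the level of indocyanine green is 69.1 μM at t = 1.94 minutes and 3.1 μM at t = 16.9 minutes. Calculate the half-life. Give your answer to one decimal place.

Over Δt = 16.9 − 1.94 = 14.96 minutes, the level fell by a factor of 69.1/3.1 ≈ 22.29.
n = log₂(22.29) ≈ 4.4783 half-lives, so t½ = 14.96/4.4783 ≈ 3.3405 minutes.

3.3 minutes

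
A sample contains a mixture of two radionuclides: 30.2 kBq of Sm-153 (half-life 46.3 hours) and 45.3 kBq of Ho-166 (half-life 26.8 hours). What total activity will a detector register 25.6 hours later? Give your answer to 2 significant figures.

44 kBq

Sm-153: 30.2 × (1/2)^(25.6/46.3) = 30.2 × (1/2)^0.55292 ≈ 20.586 kBq.
Ho-166: 45.3 × (1/2)^(25.6/26.8) = 45.3 × (1/2)^0.95522 ≈ 23.364 kBq.
Total = 20.586 + 23.364 ≈ 43.95 kBq.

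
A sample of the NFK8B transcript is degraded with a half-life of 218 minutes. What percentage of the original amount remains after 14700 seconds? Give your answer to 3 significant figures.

14700 seconds = 245 minutes.
n = 245/218 ≈ 1.1239 half-lives.
Fraction remaining = (1/2)^1.1239 ≈ 0.45887, i.e. 45.887%.

45.9%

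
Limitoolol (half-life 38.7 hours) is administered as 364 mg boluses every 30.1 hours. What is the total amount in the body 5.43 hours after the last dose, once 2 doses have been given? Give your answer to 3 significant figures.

523 mg

The 2 doses were given 35.53, 5.43 hours ago.
Total = 364·(1/2)^(35.53/38.7) + 364·(1/2)^(5.43/38.7)
      = 192.63 + 330.27 ≈ 522.9 mg.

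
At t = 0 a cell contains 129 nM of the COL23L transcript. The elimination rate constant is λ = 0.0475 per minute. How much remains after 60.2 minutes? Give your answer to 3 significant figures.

7.39 nM

t½ = ln 2 / λ = 0.69315 / 0.0475 ≈ 14.593 minutes.
Number of half-lives: n = 60.2/14.593 ≈ 4.1254.
Remaining = 129 × (1/2)^4.1254 = 129 × 0.057297 ≈ 7.3914 nM.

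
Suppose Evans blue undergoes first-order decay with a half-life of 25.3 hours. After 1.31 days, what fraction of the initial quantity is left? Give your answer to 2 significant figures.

1.31 days = 31.44 hours.
n = 31.44/25.3 ≈ 1.2427 half-lives.
Fraction remaining = (1/2)^1.2427 ≈ 0.42258.

0.42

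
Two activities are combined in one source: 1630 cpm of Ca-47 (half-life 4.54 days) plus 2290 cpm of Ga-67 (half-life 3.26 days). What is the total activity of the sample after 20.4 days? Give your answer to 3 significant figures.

102 cpm

Ca-47: 1630 × (1/2)^(20.4/4.54) = 1630 × (1/2)^4.4934 ≈ 72.367 cpm.
Ga-67: 2290 × (1/2)^(20.4/3.26) = 2290 × (1/2)^6.2577 ≈ 29.929 cpm.
Total = 72.367 + 29.929 ≈ 102.3 cpm.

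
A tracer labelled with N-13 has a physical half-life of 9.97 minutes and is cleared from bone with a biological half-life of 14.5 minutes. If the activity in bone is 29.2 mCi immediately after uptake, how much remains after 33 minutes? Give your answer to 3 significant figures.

1/t_eff = 1/t_phys + 1/t_biol = 1/9.97 + 1/14.5 = 0.16927 per minute.
t_eff = 9.97 × 14.5 / (9.97 + 14.5) ≈ 5.9078 minutes.
Remaining = 29.2 × (1/2)^(33/5.9078) = 29.2 × (1/2)^5.5858 ≈ 0.60798 mCi.

0.608 mCi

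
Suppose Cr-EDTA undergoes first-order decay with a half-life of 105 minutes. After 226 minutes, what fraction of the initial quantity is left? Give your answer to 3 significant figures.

0.225

n = 226/105 ≈ 2.1524 half-lives.
Fraction remaining = (1/2)^2.1524 ≈ 0.22494.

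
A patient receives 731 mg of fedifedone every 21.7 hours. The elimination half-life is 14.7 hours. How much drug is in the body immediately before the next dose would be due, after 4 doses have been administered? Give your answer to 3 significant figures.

403 mg

The 4 doses were given 86.8, 65.1, 43.4, 21.7 hours ago.
Total = 731·(1/2)^(86.8/14.7) + 731·(1/2)^(65.1/14.7) + 731·(1/2)^(43.4/14.7) + 731·(1/2)^(21.7/14.7)
      = 12.201 + 33.946 + 94.441 + 262.75 ≈ 403.34 mg.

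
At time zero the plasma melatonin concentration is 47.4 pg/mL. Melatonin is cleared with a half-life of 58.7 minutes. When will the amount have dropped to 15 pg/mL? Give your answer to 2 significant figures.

97 minutes

Fraction remaining = 15/47.4 ≈ 0.31646.
n = log₂(47.4/15) = ln(3.16)/ln 2 ≈ 1.6599 half-lives.
t = n × t½ = 1.6599 × 58.7 ≈ 97.438 minutes.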